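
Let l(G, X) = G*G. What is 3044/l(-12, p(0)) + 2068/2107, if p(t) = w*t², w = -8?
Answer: 1677875/75852 ≈ 22.120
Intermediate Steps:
p(t) = -8*t²
l(G, X) = G²
3044/l(-12, p(0)) + 2068/2107 = 3044/((-12)²) + 2068/2107 = 3044/144 + 2068*(1/2107) = 3044*(1/144) + 2068/2107 = 761/36 + 2068/2107 = 1677875/75852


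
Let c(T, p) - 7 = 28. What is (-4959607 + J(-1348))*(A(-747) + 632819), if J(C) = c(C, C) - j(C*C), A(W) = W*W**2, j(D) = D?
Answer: 2820451900639104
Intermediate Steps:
c(T, p) = 35 (c(T, p) = 7 + 28 = 35)
A(W) = W**3
J(C) = 35 - C**2 (J(C) = 35 - C*C = 35 - C**2)
(-4959607 + J(-1348))*(A(-747) + 632819) = (-4959607 + (35 - 1*(-1348)**2))*((-747)**3 + 632819) = (-4959607 + (35 - 1*1817104))*(-416832723 + 632819) = (-4959607 + (35 - 1817104))*(-416199904) = (-4959607 - 1817069)*(-416199904) = -6776676*(-416199904) = 2820451900639104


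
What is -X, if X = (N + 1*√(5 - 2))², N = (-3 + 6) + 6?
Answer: -(9 + √3)² ≈ -115.18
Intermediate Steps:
N = 9 (N = 3 + 6 = 9)
X = (9 + √3)² (X = (9 + 1*√(5 - 2))² = (9 + 1*√3)² = (9 + √3)² ≈ 115.18)
-X = -(9 + √3)²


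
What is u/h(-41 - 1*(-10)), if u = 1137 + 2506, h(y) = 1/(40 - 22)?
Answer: 65574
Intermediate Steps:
h(y) = 1/18
u = 3643
u/h(-41 - 1*(-10)) = 3643/(1/18) = 3643*18 = 65574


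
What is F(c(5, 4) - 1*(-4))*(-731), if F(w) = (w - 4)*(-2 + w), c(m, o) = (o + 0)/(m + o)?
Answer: -64328/81 ≈ -794.17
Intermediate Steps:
c(m, o) = o/(m + o)
F(w) = (-4 + w)*(-2 + w)
F(c(5, 4) - 1*(-4))*(-731) = (8 + (4/(5 + 4) - 1*(-4))**2 - 6*(4/(5 + 4) - 1*(-4)))*(-731) = (8 + (4/9 + 4)**2 - 6*(4/9 + 4))*(-731) = (8 + (40/9)**2 - 6*40/9)*(-731) = (8 + 1600/81 - 80/3)*(-731) = (88/81)*(-731) = -64328/81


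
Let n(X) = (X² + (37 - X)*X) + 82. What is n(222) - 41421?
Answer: -33125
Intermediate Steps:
n(X) = 82 + X² + X*(37 - X) (n(X) = (X² + X*(37 - X)) + 82 = 82 + X² + X*(37 - X))
n(222) - 41421 = (82 + 37*222) - 41421 = (82 + 8214) - 41421 = 8296 - 41421 = -33125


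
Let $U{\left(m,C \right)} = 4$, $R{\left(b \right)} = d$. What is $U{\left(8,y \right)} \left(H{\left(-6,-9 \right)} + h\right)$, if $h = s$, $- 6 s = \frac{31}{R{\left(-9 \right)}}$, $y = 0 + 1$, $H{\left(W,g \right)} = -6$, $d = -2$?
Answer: $- \frac{41}{3} \approx -13.667$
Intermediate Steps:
$R{\left(b \right)} = -2$
$y = 1$
$s = \frac{31}{12}$ ($s = - \frac{31 \frac{1}{-2}}{6} = - \frac{31 \left(- \frac{1}{2}\right)}{6} = \left(- \frac{1}{6}\right) \left(- \frac{31}{2}\right) = \frac{31}{12} \approx 2.5833$)
$h = \frac{31}{12} \approx 2.5833$
$U{\left(8,y \right)} \left(H{\left(-6,-9 \right)} + h\right) = 4 \left(-6 + \frac{31}{12}\right) = 4 \left(- \frac{41}{12}\right) = - \frac{41}{3}$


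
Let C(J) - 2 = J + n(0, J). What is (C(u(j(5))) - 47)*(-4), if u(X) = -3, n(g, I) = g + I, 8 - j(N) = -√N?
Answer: 204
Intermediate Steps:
j(N) = 8 + √N (j(N) = 8 - (-1)*√N = 8 + √N)
n(g, I) = I + g
C(J) = 2 + 2*J (C(J) = 2 + (J + (J + 0)) = 2 + (J + J) = 2 + 2*J)
(C(u(j(5))) - 47)*(-4) = ((2 + 2*(-3)) - 47)*(-4) = ((2 - 6) - 47)*(-4) = (-4 - 47)*(-4) = -51*(-4) = 204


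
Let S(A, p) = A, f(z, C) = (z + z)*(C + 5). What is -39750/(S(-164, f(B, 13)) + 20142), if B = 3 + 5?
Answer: -19875/9989 ≈ -1.9897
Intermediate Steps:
B = 8
f(z, C) = 2*z*(5 + C) (f(z, C) = (2*z)*(5 + C) = 2*z*(5 + C))
-39750/(S(-164, f(B, 13)) + 20142) = -39750/(-164 + 20142) = -39750/19978 = -39750*1/19978 = -19875/9989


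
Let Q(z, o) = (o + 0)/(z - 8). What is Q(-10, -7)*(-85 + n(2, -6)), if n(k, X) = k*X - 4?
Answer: -707/18 ≈ -39.278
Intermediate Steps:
Q(z, o) = o/(-8 + z)
n(k, X) = -4 + X*k (n(k, X) = X*k - 4 = -4 + X*k)
Q(-10, -7)*(-85 + n(2, -6)) = (-7/(-8 - 10))*(-85 + (-4 - 6*2)) = (-7/(-18))*(-85 + (-4 - 12)) = (-7*(-1/18))*(-85 - 16) = (7/18)*(-101) = -707/18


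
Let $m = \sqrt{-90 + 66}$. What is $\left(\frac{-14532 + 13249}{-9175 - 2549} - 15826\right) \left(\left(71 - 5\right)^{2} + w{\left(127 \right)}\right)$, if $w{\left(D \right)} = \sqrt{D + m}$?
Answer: $- \frac{67352014983}{977} - \frac{185542741 \sqrt{127 + 2 i \sqrt{6}}}{11724} \approx -6.9116 \cdot 10^{7} - 3439.2 i$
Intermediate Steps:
$m = 2 i \sqrt{6}$ ($m = \sqrt{-24} = 2 i \sqrt{6} \approx 4.899 i$)
$w{\left(D \right)} = \sqrt{D + 2 i \sqrt{6}}$
$\left(\frac{-14532 + 13249}{-9175 - 2549} - 15826\right) \left(\left(71 - 5\right)^{2} + w{\left(127 \right)}\right) = \left(\frac{-14532 + 13249}{-9175 - 2549} - 15826\right) \left(\left(71 - 5\right)^{2} + \sqrt{127 + 2 i \sqrt{6}}\right) = \left(- \frac{1283}{-11724} - 15826\right) \left(66^{2} + \sqrt{127 + 2 i \sqrt{6}}\right) = \left(\left(-1283\right) \left(- \frac{1}{11724}\right) - 15826\right) \left(4356 + \sqrt{127 + 2 i \sqrt{6}}\right) = \left(\frac{1283}{11724} - 15826\right) \left(4356 + \sqrt{127 + 2 i \sqrt{6}}\right) = - \frac{185542741 \left(4356 + \sqrt{127 + 2 i \sqrt{6}}\right)}{11724} = - \frac{67352014983}{977} - \frac{185542741 \sqrt{127 + 2 i \sqrt{6}}}{11724}$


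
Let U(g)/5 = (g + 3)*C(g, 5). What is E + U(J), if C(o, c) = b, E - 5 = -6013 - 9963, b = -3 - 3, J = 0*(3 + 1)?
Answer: -16061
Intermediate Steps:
J = 0 (J = 0*4 = 0)
b = -6
E = -15971 (E = 5 + (-6013 - 9963) = 5 - 15976 = -15971)
C(o, c) = -6
U(g) = -90 - 30*g (U(g) = 5*((g + 3)*(-6)) = 5*((3 + g)*(-6)) = 5*(-18 - 6*g) = -90 - 30*g)
E + U(J) = -15971 + (-90 - 30*0) = -15971 + (-90 + 0) = -15971 - 90 = -16061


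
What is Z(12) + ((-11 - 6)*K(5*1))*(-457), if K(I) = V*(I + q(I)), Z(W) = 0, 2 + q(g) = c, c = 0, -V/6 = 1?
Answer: -139842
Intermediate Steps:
V = -6 (V = -6*1 = -6)
q(g) = -2 (q(g) = -2 + 0 = -2)
K(I) = 12 - 6*I (K(I) = -6*(I - 2) = -6*(-2 + I) = 12 - 6*I)
Z(12) + ((-11 - 6)*K(5*1))*(-457) = 0 + ((-11 - 6)*(12 - 30))*(-457) = 0 - 17*(12 - 6*5)*(-457) = 0 - 17*(12 - 30)*(-457) = 0 - 17*(-18)*(-457) = 0 + 306*(-457) = 0 - 139842 = -139842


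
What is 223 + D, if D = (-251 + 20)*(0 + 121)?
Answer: -27728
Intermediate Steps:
D = -27951 (D = -231*121 = -27951)
223 + D = 223 - 27951 = -27728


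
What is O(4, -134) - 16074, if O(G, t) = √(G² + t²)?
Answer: -16074 + 2*√4493 ≈ -15940.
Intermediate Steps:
O(4, -134) - 16074 = √(4² + (-134)²) - 16074 = √(16 + 17956) - 16074 = √17972 - 16074 = 2*√4493 - 16074 = -16074 + 2*√4493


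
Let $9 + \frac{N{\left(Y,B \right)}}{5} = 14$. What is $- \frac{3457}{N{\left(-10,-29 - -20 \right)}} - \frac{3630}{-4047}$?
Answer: $- \frac{4633243}{33725} \approx -137.38$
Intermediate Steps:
$N{\left(Y,B \right)} = 25$ ($N{\left(Y,B \right)} = -45 + 5 \cdot 14 = -45 + 70 = 25$)
$- \frac{3457}{N{\left(-10,-29 - -20 \right)}} - \frac{3630}{-4047} = - \frac{3457}{25} - \frac{3630}{-4047} = \left(-3457\right) \frac{1}{25} - - \frac{1210}{1349} = - \frac{3457}{25} + \frac{1210}{1349} = - \frac{4633243}{33725}$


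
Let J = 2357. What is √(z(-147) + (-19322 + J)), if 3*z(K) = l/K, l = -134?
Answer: I*√7481431/21 ≈ 130.25*I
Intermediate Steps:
z(K) = -134/(3*K) (z(K) = (-134/K)/3 = -134/(3*K))
√(z(-147) + (-19322 + J)) = √(-134/3/(-147) + (-19322 + 2357)) = √(-134/3*(-1/147) - 16965) = √(134/441 - 16965) = √(-7481431/441) = I*√7481431/21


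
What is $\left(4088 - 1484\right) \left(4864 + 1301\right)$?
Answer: $16053660$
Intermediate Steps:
$\left(4088 - 1484\right) \left(4864 + 1301\right) = \left(4088 - 1484\right) 6165 = 2604 \cdot 6165 = 16053660$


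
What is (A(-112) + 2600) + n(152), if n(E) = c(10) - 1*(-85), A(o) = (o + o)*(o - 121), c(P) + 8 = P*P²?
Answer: 55869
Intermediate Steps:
c(P) = -8 + P³ (c(P) = -8 + P*P² = -8 + P³)
A(o) = 2*o*(-121 + o) (A(o) = (2*o)*(-121 + o) = 2*o*(-121 + o))
n(E) = 1077 (n(E) = (-8 + 10³) - 1*(-85) = (-8 + 1000) + 85 = 992 + 85 = 1077)
(A(-112) + 2600) + n(152) = (2*(-112)*(-121 - 112) + 2600) + 1077 = (2*(-112)*(-233) + 2600) + 1077 = (52192 + 2600) + 1077 = 54792 + 1077 = 55869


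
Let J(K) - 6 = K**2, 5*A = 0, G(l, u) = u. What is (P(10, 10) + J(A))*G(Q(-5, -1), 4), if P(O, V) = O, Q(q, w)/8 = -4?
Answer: 64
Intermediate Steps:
Q(q, w) = -32 (Q(q, w) = 8*(-4) = -32)
A = 0 (A = (1/5)*0 = 0)
J(K) = 6 + K**2
(P(10, 10) + J(A))*G(Q(-5, -1), 4) = (10 + (6 + 0**2))*4 = (10 + (6 + 0))*4 = (10 + 6)*4 = 16*4 = 64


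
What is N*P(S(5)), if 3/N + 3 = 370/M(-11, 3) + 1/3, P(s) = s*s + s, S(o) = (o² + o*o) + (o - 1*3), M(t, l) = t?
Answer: -136422/599 ≈ -227.75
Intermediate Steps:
S(o) = -3 + o + 2*o² (S(o) = (o² + o²) + (o - 3) = 2*o² + (-3 + o) = -3 + o + 2*o²)
P(s) = s + s² (P(s) = s² + s = s + s²)
N = -99/1198 (N = 3/(-3 + (370/(-11) + 1/3)) = 3/(-3 + (370*(-1/11) + 1*(⅓))) = 3/(-3 + (-370/11 + ⅓)) = 3/(-3 - 1099/33) = 3/(-1198/33) = 3*(-33/1198) = -99/1198 ≈ -0.082638)
N*P(S(5)) = -99*(-3 + 5 + 2*5²)*(1 + (-3 + 5 + 2*5²))/1198 = -99*(-3 + 5 + 2*25)*(1 + (-3 + 5 + 2*25))/1198 = -99*(-3 + 5 + 50)*(1 + (-3 + 5 + 50))/1198 = -2574*(1 + 52)/599 = -2574*53/599 = -99/1198*2756 = -136422/599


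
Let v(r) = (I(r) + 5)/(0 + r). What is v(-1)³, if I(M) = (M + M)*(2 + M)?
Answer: -27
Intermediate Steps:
I(M) = 2*M*(2 + M) (I(M) = (2*M)*(2 + M) = 2*M*(2 + M))
v(r) = (5 + 2*r*(2 + r))/r (v(r) = (2*r*(2 + r) + 5)/(0 + r) = (5 + 2*r*(2 + r))/r)
v(-1)³ = (4 + 2*(-1) + 5/(-1))³ = (4 - 2 + 5*(-1))³ = (4 - 2 - 5)³ = (-3)³ = -27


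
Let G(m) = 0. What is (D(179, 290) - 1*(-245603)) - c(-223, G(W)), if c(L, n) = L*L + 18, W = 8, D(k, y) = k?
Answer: 196035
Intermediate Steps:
c(L, n) = 18 + L² (c(L, n) = L² + 18 = 18 + L²)
(D(179, 290) - 1*(-245603)) - c(-223, G(W)) = (179 - 1*(-245603)) - (18 + (-223)²) = (179 + 245603) - (18 + 49729) = 245782 - 1*49747 = 245782 - 49747 = 196035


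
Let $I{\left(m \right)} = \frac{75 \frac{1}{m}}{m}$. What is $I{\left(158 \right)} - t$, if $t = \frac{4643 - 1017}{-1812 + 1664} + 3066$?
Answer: $- \frac{75927931}{24964} \approx -3041.5$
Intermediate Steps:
$I{\left(m \right)} = \frac{75}{m^{2}}$
$t = \frac{6083}{2}$ ($t = \frac{3626}{-148} + 3066 = 3626 \left(- \frac{1}{148}\right) + 3066 = - \frac{49}{2} + 3066 = \frac{6083}{2} \approx 3041.5$)
$I{\left(158 \right)} - t = \frac{75}{24964} - \frac{6083}{2} = - \frac{75927931}{24964}$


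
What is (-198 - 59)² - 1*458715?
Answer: -392666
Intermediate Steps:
(-198 - 59)² - 1*458715 = (-257)² - 458715 = 66049 - 458715 = -392666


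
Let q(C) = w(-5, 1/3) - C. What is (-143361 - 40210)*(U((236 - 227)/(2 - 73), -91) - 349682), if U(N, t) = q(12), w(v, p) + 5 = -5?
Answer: 64195512984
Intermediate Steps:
w(v, p) = -10 (w(v, p) = -5 - 5 = -10)
q(C) = -10 - C
U(N, t) = -22 (U(N, t) = -10 - 1*12 = -10 - 12 = -22)
(-143361 - 40210)*(U((236 - 227)/(2 - 73), -91) - 349682) = (-143361 - 40210)*(-22 - 349682) = -183571*(-349704) = 64195512984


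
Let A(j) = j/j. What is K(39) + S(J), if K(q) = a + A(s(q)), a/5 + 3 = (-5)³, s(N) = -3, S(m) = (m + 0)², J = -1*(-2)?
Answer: -635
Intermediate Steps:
J = 2
S(m) = m²
A(j) = 1
a = -640 (a = -15 + 5*(-5)³ = -15 + 5*(-125) = -15 - 625 = -640)
K(q) = -639 (K(q) = -640 + 1 = -639)
K(39) + S(J) = -639 + 2² = -639 + 4 = -635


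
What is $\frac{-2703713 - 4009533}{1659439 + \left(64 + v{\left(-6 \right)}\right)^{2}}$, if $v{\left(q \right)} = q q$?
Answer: $- \frac{6713246}{1669439} \approx -4.0213$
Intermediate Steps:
$v{\left(q \right)} = q^{2}$
$\frac{-2703713 - 4009533}{1659439 + \left(64 + v{\left(-6 \right)}\right)^{2}} = \frac{-2703713 - 4009533}{1659439 + \left(64 + \left(-6\right)^{2}\right)^{2}} = - \frac{6713246}{1659439 + \left(64 + 36\right)^{2}} = - \frac{6713246}{1659439 + 100^{2}} = - \frac{6713246}{1659439 + 10000} = - \frac{6713246}{1669439}$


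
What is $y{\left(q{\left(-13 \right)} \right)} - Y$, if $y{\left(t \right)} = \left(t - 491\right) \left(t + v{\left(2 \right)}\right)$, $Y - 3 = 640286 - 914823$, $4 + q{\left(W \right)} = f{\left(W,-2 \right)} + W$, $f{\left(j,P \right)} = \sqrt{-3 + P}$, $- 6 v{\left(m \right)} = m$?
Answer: $\frac{850003}{3} - \frac{1576 i \sqrt{5}}{3} \approx 2.8333 \cdot 10^{5} - 1174.7 i$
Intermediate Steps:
$v{\left(m \right)} = - \frac{m}{6}$
$q{\left(W \right)} = -4 + W + i \sqrt{5}$ ($q{\left(W \right)} = -4 + \left(\sqrt{-3 - 2} + W\right) = -4 + \left(\sqrt{-5} + W\right) = -4 + \left(i \sqrt{5} + W\right) = -4 + \left(W + i \sqrt{5}\right) = -4 + W + i \sqrt{5}$)
$Y = -274534$ ($Y = 3 + \left(640286 - 914823\right) = 3 - 274537 = -274534$)
$y{\left(t \right)} = \left(-491 + t\right) \left(- \frac{1}{3} + t\right)$ ($y{\left(t \right)} = \left(t - 491\right) \left(t - \frac{1}{3}\right) = \left(-491 + t\right) \left(t - \frac{1}{3}\right) = \left(-491 + t\right) \left(- \frac{1}{3} + t\right)$)
$y{\left(q{\left(-13 \right)} \right)} - Y = \left(\frac{491}{3} + \left(-4 - 13 + i \sqrt{5}\right)^{2} - \frac{1474 \left(-4 - 13 + i \sqrt{5}\right)}{3}\right) - -274534 = \left(\frac{491}{3} + \left(-17 + i \sqrt{5}\right)^{2} - \frac{1474 \left(-17 + i \sqrt{5}\right)}{3}\right) + 274534 = \left(\frac{491}{3} + \left(-17 + i \sqrt{5}\right)^{2} + \left(\frac{25058}{3} - \frac{1474 i \sqrt{5}}{3}\right)\right) + 274534 = \left(\frac{25549}{3} + \left(-17 + i \sqrt{5}\right)^{2} - \frac{1474 i \sqrt{5}}{3}\right) + 274534 = \frac{849151}{3} + \left(-17 + i \sqrt{5}\right)^{2} - \frac{1474 i \sqrt{5}}{3}$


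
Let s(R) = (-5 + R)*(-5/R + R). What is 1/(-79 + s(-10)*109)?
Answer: 2/30907 ≈ 6.4710e-5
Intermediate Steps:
s(R) = (-5 + R)*(R - 5/R)
1/(-79 + s(-10)*109) = 1/(-79 + (-5 + (-10)² - 5*(-10) + 25/(-10))*109) = 1/(-79 + (-5 + 100 + 50 + 25*(-⅒))*109) = 1/(-79 + (-5 + 100 + 50 - 5/2)*109) = 1/(-79 + (285/2)*109) = 1/(-79 + 31065/2) = 1/(30907/2) = 2/30907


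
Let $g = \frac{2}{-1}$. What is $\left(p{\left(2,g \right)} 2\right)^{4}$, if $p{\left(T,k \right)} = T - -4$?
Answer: $20736$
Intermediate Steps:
$g = -2$ ($g = 2 \left(-1\right) = -2$)
$p{\left(T,k \right)} = 4 + T$ ($p{\left(T,k \right)} = T + 4 = 4 + T$)
$\left(p{\left(2,g \right)} 2\right)^{4} = \left(\left(4 + 2\right) 2\right)^{4} = \left(6 \cdot 2\right)^{4} = 12^{4} = 20736$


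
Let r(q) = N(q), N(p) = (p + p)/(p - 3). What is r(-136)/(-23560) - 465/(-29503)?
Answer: 189346973/12077200565 ≈ 0.015678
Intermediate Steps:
N(p) = 2*p/(-3 + p) (N(p) = (2*p)/(-3 + p) = 2*p/(-3 + p))
r(q) = 2*q/(-3 + q)
r(-136)/(-23560) - 465/(-29503) = (2*(-136)/(-3 - 136))/(-23560) - 465/(-29503) = (2*(-136)/(-139))*(-1/23560) - 465*(-1/29503) = (2*(-136)*(-1/139))*(-1/23560) + 465/29503 = (272/139)*(-1/23560) + 465/29503 = -34/409355 + 465/29503 = 189346973/12077200565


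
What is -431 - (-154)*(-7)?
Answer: -1509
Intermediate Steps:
-431 - (-154)*(-7) = -431 - 77*14 = -431 - 1078 = -1509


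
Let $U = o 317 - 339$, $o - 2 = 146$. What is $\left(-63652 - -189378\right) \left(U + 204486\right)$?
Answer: $31565146738$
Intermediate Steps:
$o = 148$ ($o = 2 + 146 = 148$)
$U = 46577$ ($U = 148 \cdot 317 - 339 = 46916 - 339 = 46577$)
$\left(-63652 - -189378\right) \left(U + 204486\right) = \left(-63652 - -189378\right) \left(46577 + 204486\right) = \left(-63652 + 189378\right) 251063 = 125726 \cdot 251063 = 31565146738$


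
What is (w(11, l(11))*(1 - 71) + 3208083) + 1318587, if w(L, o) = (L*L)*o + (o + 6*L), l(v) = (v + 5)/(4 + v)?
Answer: 13538822/3 ≈ 4.5129e+6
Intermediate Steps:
l(v) = (5 + v)/(4 + v)
w(L, o) = o + 6*L + o*L² (w(L, o) = L²*o + (o + 6*L) = o*L² + (o + 6*L) = o + 6*L + o*L²)
(w(11, l(11))*(1 - 71) + 3208083) + 1318587 = (((5 + 11)/(4 + 11) + 6*11 + ((5 + 11)/(4 + 11))*11²)*(1 - 71) + 3208083) + 1318587 = ((16/15 + 66 + (16/15)*121)*(-70) + 3208083) + 1318587 = ((16/15 + 66 + 1936/15)*(-70) + 3208083) + 1318587 = ((2942/15)*(-70) + 3208083) + 1318587 = (-41188/3 + 3208083) + 1318587 = 9583061/3 + 1318587 = 13538822/3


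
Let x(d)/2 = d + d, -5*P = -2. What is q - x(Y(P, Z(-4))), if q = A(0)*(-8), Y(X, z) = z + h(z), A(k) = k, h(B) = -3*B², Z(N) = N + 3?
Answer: 16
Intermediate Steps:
Z(N) = 3 + N
P = ⅖ (P = -⅕*(-2) = ⅖ ≈ 0.40000)
Y(X, z) = z - 3*z²
x(d) = 4*d (x(d) = 2*(d + d) = 2*(2*d) = 4*d)
q = 0 (q = 0*(-8) = 0)
q - x(Y(P, Z(-4))) = 0 - 4*(3 - 4)*(1 - 3*(3 - 4)) = 0 - 4*(-(1 - 3*(-1))) = 0 - 4*(-(1 + 3)) = 0 - 4*(-1*4) = 0 - 4*(-4) = 0 - 1*(-16) = 0 + 16 = 16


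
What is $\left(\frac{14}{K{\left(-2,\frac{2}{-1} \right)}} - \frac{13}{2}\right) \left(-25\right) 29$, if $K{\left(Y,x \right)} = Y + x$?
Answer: $7250$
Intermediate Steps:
$\left(\frac{14}{K{\left(-2,\frac{2}{-1} \right)}} - \frac{13}{2}\right) \left(-25\right) 29 = \left(\frac{14}{-2 + \frac{2}{-1}} - \frac{13}{2}\right) \left(-25\right) 29 = \left(\frac{14}{-2 + 2 \left(-1\right)} - \frac{13}{2}\right) \left(-25\right) 29 = \left(\frac{14}{-2 - 2} - \frac{13}{2}\right) \left(-25\right) 29 = \left(\frac{14}{-4} - \frac{13}{2}\right) \left(-25\right) 29 = \left(14 \left(- \frac{1}{4}\right) - \frac{13}{2}\right) \left(-25\right) 29 = \left(- \frac{7}{2} - \frac{13}{2}\right) \left(-25\right) 29 = \left(-10\right) \left(-25\right) 29 = 250 \cdot 29 = 7250$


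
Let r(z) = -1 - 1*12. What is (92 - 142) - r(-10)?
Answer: -37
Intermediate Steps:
r(z) = -13 (r(z) = -1 - 12 = -13)
(92 - 142) - r(-10) = (92 - 142) - 1*(-13) = -50 + 13 = -37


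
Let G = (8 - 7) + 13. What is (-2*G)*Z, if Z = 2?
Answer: -56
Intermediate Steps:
G = 14 (G = 1 + 13 = 14)
(-2*G)*Z = -2*14*2 = -28*2 = -56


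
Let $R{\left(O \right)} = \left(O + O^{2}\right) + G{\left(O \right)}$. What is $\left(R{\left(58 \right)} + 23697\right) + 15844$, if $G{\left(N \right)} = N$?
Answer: $43021$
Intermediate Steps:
$R{\left(O \right)} = O^{2} + 2 O$ ($R{\left(O \right)} = \left(O + O^{2}\right) + O = O^{2} + 2 O$)
$\left(R{\left(58 \right)} + 23697\right) + 15844 = \left(58 \left(2 + 58\right) + 23697\right) + 15844 = \left(58 \cdot 60 + 23697\right) + 15844 = \left(3480 + 23697\right) + 15844 = 27177 + 15844 = 43021$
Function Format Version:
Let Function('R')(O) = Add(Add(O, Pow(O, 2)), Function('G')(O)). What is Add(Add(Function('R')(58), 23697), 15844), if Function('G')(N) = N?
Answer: 43021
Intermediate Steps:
Function('R')(O) = Add(Pow(O, 2), Mul(2, O)) (Function('R')(O) = Add(Add(O, Pow(O, 2)), O) = Add(Pow(O, 2), Mul(2, O)))
Add(Add(Function('R')(58), 23697), 15844) = Add(Add(Mul(58, Add(2, 58)), 23697), 15844) = Add(Add(Mul(58, 60), 23697), 15844) = Add(Add(3480, 23697), 15844) = Add(27177, 15844) = 43021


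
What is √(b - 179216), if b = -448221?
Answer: I*√627437 ≈ 792.11*I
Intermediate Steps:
√(b - 179216) = √(-448221 - 179216) = √(-627437) = I*√627437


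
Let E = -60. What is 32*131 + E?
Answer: 4132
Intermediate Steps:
32*131 + E = 32*131 - 60 = 4192 - 60 = 4132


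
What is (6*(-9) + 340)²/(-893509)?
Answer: -81796/893509 ≈ -0.091545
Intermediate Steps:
(6*(-9) + 340)²/(-893509) = (-54 + 340)²*(-1/893509) = 286²*(-1/893509) = 81796*(-1/893509) = -81796/893509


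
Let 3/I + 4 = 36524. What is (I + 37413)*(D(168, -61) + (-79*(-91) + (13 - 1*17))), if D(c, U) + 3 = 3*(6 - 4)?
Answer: 2455282005111/9130 ≈ 2.6892e+8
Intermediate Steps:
I = 3/36520 (I = 3/(-4 + 36524) = 3/36520 ≈ 8.2147e-5)
D(c, U) = 3 (D(c, U) = -3 + 3*(6 - 4) = -3 + 3*2 = -3 + 6 = 3)
(I + 37413)*(D(168, -61) + (-79*(-91) + (13 - 1*17))) = (3/36520 + 37413)*(3 + (-79*(-91) + (13 - 1*17))) = 1366322763*(3 + (7189 + (13 - 17)))/36520 = 1366322763*(3 + (7189 - 4))/36520 = 1366322763*(3 + 7185)/36520 = (1366322763/36520)*7188 = 2455282005111/9130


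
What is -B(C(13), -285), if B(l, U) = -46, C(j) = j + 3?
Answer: 46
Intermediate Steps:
C(j) = 3 + j
-B(C(13), -285) = -1*(-46) = 46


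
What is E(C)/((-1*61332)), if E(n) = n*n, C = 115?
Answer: -13225/61332 ≈ -0.21563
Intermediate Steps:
E(n) = n**2
E(C)/((-1*61332)) = 115**2/((-1*61332)) = 13225/(-61332) = 13225*(-1/61332) = -13225/61332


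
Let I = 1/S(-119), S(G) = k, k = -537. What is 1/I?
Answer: -537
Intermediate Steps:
S(G) = -537
I = -1/537 (I = 1/(-537) = -1/537 ≈ -0.0018622)
1/I = 1/(-1/537) = -537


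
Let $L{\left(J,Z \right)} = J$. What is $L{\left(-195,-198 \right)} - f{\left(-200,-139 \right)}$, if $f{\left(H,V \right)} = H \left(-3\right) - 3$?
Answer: $-792$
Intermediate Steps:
$f{\left(H,V \right)} = -3 - 3 H$ ($f{\left(H,V \right)} = - 3 H - 3 = -3 - 3 H$)
$L{\left(-195,-198 \right)} - f{\left(-200,-139 \right)} = -195 - \left(-3 - -600\right) = -195 - \left(-3 + 600\right) = -195 - 597 = -792$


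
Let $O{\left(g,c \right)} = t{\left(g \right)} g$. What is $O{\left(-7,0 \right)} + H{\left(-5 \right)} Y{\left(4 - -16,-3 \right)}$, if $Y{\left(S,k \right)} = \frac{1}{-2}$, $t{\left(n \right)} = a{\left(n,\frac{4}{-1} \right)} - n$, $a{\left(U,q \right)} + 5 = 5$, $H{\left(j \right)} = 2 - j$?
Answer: $- \frac{105}{2} \approx -52.5$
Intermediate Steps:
$a{\left(U,q \right)} = 0$ ($a{\left(U,q \right)} = -5 + 5 = 0$)
$t{\left(n \right)} = - n$ ($t{\left(n \right)} = 0 - n = - n$)
$Y{\left(S,k \right)} = - \frac{1}{2}$
$O{\left(g,c \right)} = - g^{2}$ ($O{\left(g,c \right)} = - g g = - g^{2}$)
$O{\left(-7,0 \right)} + H{\left(-5 \right)} Y{\left(4 - -16,-3 \right)} = - \left(-7\right)^{2} + \left(2 - -5\right) \left(- \frac{1}{2}\right) = \left(-1\right) 49 + \left(2 + 5\right) \left(- \frac{1}{2}\right) = -49 + 7 \left(- \frac{1}{2}\right) = -49 - \frac{7}{2} = - \frac{105}{2}$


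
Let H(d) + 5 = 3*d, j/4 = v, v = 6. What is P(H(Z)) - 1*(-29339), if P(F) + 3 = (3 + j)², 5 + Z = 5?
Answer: 30065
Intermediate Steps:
Z = 0 (Z = -5 + 5 = 0)
j = 24 (j = 4*6 = 24)
H(d) = -5 + 3*d
P(F) = 726 (P(F) = -3 + (3 + 24)² = -3 + 27² = -3 + 729 = 726)
P(H(Z)) - 1*(-29339) = 726 - 1*(-29339) = 726 + 29339 = 30065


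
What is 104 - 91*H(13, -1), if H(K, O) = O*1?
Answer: 195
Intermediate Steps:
H(K, O) = O
104 - 91*H(13, -1) = 104 - 91*(-1) = 104 + 91 = 195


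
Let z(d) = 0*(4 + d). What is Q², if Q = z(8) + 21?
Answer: 441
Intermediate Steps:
z(d) = 0
Q = 21 (Q = 0 + 21 = 21)
Q² = 21² = 441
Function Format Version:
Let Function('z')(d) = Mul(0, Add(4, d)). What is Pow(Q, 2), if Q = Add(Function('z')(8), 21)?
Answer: 441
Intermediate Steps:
Function('z')(d) = 0
Q = 21 (Q = Add(0, 21) = 21)
Pow(Q, 2) = Pow(21, 2) = 441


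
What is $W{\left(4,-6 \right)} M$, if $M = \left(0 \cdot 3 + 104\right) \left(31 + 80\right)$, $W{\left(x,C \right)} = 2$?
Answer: $23088$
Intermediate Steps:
$M = 11544$ ($M = \left(0 + 104\right) 111 = 104 \cdot 111 = 11544$)
$W{\left(4,-6 \right)} M = 2 \cdot 11544 = 23088$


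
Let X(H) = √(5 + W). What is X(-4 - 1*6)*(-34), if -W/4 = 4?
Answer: -34*I*√11 ≈ -112.77*I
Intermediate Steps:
W = -16 (W = -4*4 = -16)
X(H) = I*√11 (X(H) = √(5 - 16) = √(-11) = I*√11)
X(-4 - 1*6)*(-34) = (I*√11)*(-34) = -34*I*√11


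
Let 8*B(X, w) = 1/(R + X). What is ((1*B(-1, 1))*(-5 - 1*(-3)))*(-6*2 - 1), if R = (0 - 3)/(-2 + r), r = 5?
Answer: -13/8 ≈ -1.6250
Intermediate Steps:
R = -1 (R = (0 - 3)/(-2 + 5) = -3/3 = -3*⅓ = -1)
B(X, w) = 1/(8*(-1 + X))
((1*B(-1, 1))*(-5 - 1*(-3)))*(-6*2 - 1) = ((1*(1/(8*(-1 - 1))))*(-5 - 1*(-3)))*(-6*2 - 1) = ((1*((⅛)/(-2)))*(-5 + 3))*(-12 - 1) = ((1*((⅛)*(-½)))*(-2))*(-13) = ((1*(-1/16))*(-2))*(-13) = -1/16*(-2)*(-13) = (⅛)*(-13) = -13/8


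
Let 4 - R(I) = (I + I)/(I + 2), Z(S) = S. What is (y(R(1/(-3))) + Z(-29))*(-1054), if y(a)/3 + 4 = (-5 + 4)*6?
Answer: 62186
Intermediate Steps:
R(I) = 4 - 2*I/(2 + I) (R(I) = 4 - (I + I)/(I + 2) = 4 - 2*I/(2 + I))
y(a) = -30 (y(a) = -12 + 3*((-5 + 4)*6) = -12 + 3*(-1*6) = -12 + 3*(-6) = -12 - 18 = -30)
(y(R(1/(-3))) + Z(-29))*(-1054) = (-30 - 29)*(-1054) = -59*(-1054) = 62186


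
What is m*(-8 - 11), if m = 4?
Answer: -76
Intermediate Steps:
m*(-8 - 11) = 4*(-8 - 11) = 4*(-19) = -76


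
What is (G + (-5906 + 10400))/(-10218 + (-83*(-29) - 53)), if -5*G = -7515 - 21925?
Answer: -5191/3932 ≈ -1.3202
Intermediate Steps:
G = 5888 (G = -(-7515 - 21925)/5 = -⅕*(-29440) = 5888)
(G + (-5906 + 10400))/(-10218 + (-83*(-29) - 53)) = (5888 + (-5906 + 10400))/(-10218 + (-83*(-29) - 53)) = (5888 + 4494)/(-10218 + (2407 - 53)) = 10382/(-10218 + 2354) = 10382/(-7864) = 10382*(-1/7864) = -5191/3932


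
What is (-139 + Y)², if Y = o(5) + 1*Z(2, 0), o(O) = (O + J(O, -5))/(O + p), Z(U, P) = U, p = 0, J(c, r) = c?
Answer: 18225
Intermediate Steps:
o(O) = 2 (o(O) = (O + O)/(O + 0) = (2*O)/O = 2)
Y = 4 (Y = 2 + 1*2 = 2 + 2 = 4)
(-139 + Y)² = (-139 + 4)² = (-135)² = 18225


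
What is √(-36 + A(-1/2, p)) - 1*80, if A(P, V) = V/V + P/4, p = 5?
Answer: -80 + I*√562/4 ≈ -80.0 + 5.9266*I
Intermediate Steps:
A(P, V) = 1 + P/4 (A(P, V) = 1 + P*(¼) = 1 + P/4)
√(-36 + A(-1/2, p)) - 1*80 = √(-36 + (1 + (-1/2)/4)) - 1*80 = √(-36 + (1 + (-1*½)/4)) - 80 = √(-36 + (1 + (¼)*(-½))) - 80 = √(-36 + (1 - ⅛)) - 80 = √(-36 + 7/8) - 80 = √(-281/8) - 80 = I*√562/4 - 80 = -80 + I*√562/4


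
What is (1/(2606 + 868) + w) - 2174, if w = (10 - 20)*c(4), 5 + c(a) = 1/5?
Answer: -7385723/3474 ≈ -2126.0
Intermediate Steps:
c(a) = -24/5 (c(a) = -5 + 1/5 = -5 + ⅕ = -24/5)
w = 48 (w = (10 - 20)*(-24/5) = -10*(-24/5) = 48)
(1/(2606 + 868) + w) - 2174 = (1/(2606 + 868) + 48) - 2174 = (1/3474 + 48) - 2174 = 166753/3474 - 2174 = -7385723/3474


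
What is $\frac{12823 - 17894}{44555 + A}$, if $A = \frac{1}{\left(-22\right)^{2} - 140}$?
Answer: $- \frac{1744424}{15326921} \approx -0.11381$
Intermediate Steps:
$A = \frac{1}{344}$ ($A = \frac{1}{484 - 140} = \frac{1}{344} \approx 0.002907$)
$\frac{12823 - 17894}{44555 + A} = \frac{12823 - 17894}{44555 + \frac{1}{344}} = - \frac{5071}{\frac{15326921}{344}} = \left(-5071\right) \frac{344}{15326921} = - \frac{1744424}{15326921}$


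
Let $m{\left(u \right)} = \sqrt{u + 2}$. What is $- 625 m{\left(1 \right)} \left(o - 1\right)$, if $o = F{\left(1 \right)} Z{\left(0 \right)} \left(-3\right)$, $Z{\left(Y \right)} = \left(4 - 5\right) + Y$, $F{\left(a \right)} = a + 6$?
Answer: $- 12500 \sqrt{3} \approx -21651.0$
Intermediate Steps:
$F{\left(a \right)} = 6 + a$
$m{\left(u \right)} = \sqrt{2 + u}$
$Z{\left(Y \right)} = -1 + Y$
$o = 21$ ($o = \left(6 + 1\right) \left(-1 + 0\right) \left(-3\right) = 7 \left(-1\right) \left(-3\right) = \left(-7\right) \left(-3\right) = 21$)
$- 625 m{\left(1 \right)} \left(o - 1\right) = - 625 \sqrt{2 + 1} \left(21 - 1\right) = - 625 \sqrt{3} \cdot 20 = - 625 \cdot 20 \sqrt{3} = - 12500 \sqrt{3}$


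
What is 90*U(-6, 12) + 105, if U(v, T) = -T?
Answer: -975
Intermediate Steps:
90*U(-6, 12) + 105 = 90*(-1*12) + 105 = 90*(-12) + 105 = -1080 + 105 = -975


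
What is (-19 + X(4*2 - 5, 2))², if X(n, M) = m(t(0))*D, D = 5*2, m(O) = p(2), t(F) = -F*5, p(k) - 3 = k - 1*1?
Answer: 441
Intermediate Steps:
p(k) = 2 + k (p(k) = 3 + (k - 1*1) = 3 + (k - 1) = 3 + (-1 + k) = 2 + k)
t(F) = -5*F
m(O) = 4 (m(O) = 2 + 2 = 4)
D = 10
X(n, M) = 40 (X(n, M) = 4*10 = 40)
(-19 + X(4*2 - 5, 2))² = (-19 + 40)² = 21² = 441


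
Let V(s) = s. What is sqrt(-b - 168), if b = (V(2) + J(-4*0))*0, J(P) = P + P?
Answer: 2*I*sqrt(42) ≈ 12.961*I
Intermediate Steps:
J(P) = 2*P
b = 0 (b = (2 + 2*(-4*0))*0 = (2 + 2*0)*0 = (2 + 0)*0 = 2*0 = 0)
sqrt(-b - 168) = sqrt(-1*0 - 168) = sqrt(0 - 168) = sqrt(-168) = 2*I*sqrt(42)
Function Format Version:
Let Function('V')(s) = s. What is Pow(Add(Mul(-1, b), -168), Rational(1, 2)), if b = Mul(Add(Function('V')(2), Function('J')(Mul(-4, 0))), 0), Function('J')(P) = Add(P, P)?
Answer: Mul(2, I, Pow(42, Rational(1, 2))) ≈ Mul(12.961, I)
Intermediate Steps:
Function('J')(P) = Mul(2, P)
b = 0 (b = Mul(Add(2, Mul(2, Mul(-4, 0))), 0) = Mul(Add(2, Mul(2, 0)), 0) = Mul(Add(2, 0), 0) = Mul(2, 0) = 0)
Pow(Add(Mul(-1, b), -168), Rational(1, 2)) = Pow(Add(Mul(-1, 0), -168), Rational(1, 2)) = Pow(Add(0, -168), Rational(1, 2)) = Pow(-168, Rational(1, 2)) = Mul(2, I, Pow(42, Rational(1, 2)))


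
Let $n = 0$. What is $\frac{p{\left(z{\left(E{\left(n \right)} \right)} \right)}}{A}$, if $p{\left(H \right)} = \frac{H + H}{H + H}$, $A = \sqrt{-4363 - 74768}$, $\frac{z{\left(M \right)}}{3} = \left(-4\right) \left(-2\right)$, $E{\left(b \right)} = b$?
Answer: $- \frac{i \sqrt{79131}}{79131} \approx - 0.0035549 i$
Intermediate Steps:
$z{\left(M \right)} = 24$ ($z{\left(M \right)} = 3 \left(\left(-4\right) \left(-2\right)\right) = 3 \cdot 8 = 24$)
$A = i \sqrt{79131}$ ($A = \sqrt{-79131} = i \sqrt{79131} \approx 281.3 i$)
$p{\left(H \right)} = 1$ ($p{\left(H \right)} = \frac{2 H}{2 H} = 2 H \frac{1}{2 H} = 1$)
$\frac{p{\left(z{\left(E{\left(n \right)} \right)} \right)}}{A} = 1 \frac{1}{i \sqrt{79131}} = 1 \left(- \frac{i \sqrt{79131}}{79131}\right) = - \frac{i \sqrt{79131}}{79131}$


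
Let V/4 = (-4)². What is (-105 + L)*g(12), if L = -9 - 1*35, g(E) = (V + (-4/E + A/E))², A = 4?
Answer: -610304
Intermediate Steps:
V = 64 (V = 4*(-4)² = 4*16 = 64)
g(E) = 4096 (g(E) = (64 + (-4/E + 4/E))² = (64 + 0)² = 64² = 4096)
L = -44 (L = -9 - 35 = -44)
(-105 + L)*g(12) = (-105 - 44)*4096 = -149*4096 = -610304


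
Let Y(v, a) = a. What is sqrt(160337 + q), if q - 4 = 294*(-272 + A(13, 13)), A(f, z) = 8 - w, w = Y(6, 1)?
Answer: 3*sqrt(9159) ≈ 287.11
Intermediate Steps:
w = 1
A(f, z) = 7 (A(f, z) = 8 - 1*1 = 8 - 1 = 7)
q = -77906 (q = 4 + 294*(-272 + 7) = 4 + 294*(-265) = 4 - 77910 = -77906)
sqrt(160337 + q) = sqrt(160337 - 77906) = sqrt(82431) = 3*sqrt(9159)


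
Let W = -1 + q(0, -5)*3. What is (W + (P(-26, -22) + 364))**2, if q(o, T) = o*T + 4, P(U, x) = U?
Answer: 121801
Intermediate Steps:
q(o, T) = 4 + T*o (q(o, T) = T*o + 4 = 4 + T*o)
W = 11 (W = -1 + (4 - 5*0)*3 = -1 + (4 + 0)*3 = -1 + 4*3 = -1 + 12 = 11)
(W + (P(-26, -22) + 364))**2 = (11 + (-26 + 364))**2 = (11 + 338)**2 = 349**2 = 121801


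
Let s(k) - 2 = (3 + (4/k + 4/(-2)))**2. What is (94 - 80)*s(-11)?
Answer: 4074/121 ≈ 33.669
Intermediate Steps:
s(k) = 2 + (1 + 4/k)**2 (s(k) = 2 + (3 + (4/k + 4/(-2)))**2 = 2 + (3 + (4/k + 4*(-1/2)))**2 = 2 + (3 + (4/k - 2))**2 = 2 + (3 + (-2 + 4/k))**2 = 2 + (1 + 4/k)**2)
(94 - 80)*s(-11) = (94 - 80)*(2 + (4 - 11)**2/(-11)**2) = 14*(2 + (1/121)*(-7)**2) = 14*(2 + (1/121)*49) = 14*(2 + 49/121) = 14*(291/121) = 4074/121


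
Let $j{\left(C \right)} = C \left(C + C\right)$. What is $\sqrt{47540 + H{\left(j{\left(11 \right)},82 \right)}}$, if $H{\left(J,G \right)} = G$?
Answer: $\sqrt{47622} \approx 218.22$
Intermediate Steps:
$j{\left(C \right)} = 2 C^{2}$ ($j{\left(C \right)} = C 2 C = 2 C^{2}$)
$\sqrt{47540 + H{\left(j{\left(11 \right)},82 \right)}} = \sqrt{47540 + 82} = \sqrt{47622}$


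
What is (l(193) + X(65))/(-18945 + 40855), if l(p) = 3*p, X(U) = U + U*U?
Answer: 4869/21910 ≈ 0.22223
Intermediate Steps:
X(U) = U + U²
(l(193) + X(65))/(-18945 + 40855) = (3*193 + 65*(1 + 65))/(-18945 + 40855) = (579 + 65*66)/21910 = (579 + 4290)*(1/21910) = 4869*(1/21910) = 4869/21910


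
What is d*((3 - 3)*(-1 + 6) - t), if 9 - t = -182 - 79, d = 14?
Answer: -3780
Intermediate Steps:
t = 270 (t = 9 - (-182 - 79) = 9 - 1*(-261) = 9 + 261 = 270)
d*((3 - 3)*(-1 + 6) - t) = 14*((3 - 3)*(-1 + 6) - 1*270) = 14*(0*5 - 270) = 14*(0 - 270) = 14*(-270) = -3780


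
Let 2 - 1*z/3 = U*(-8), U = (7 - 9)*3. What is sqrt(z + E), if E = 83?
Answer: I*sqrt(55) ≈ 7.4162*I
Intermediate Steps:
U = -6 (U = -2*3 = -6)
z = -138 (z = 6 - (-18)*(-8) = 6 - 3*48 = 6 - 144 = -138)
sqrt(z + E) = sqrt(-138 + 83) = sqrt(-55) = I*sqrt(55)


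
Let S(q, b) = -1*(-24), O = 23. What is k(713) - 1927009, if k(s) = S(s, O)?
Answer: -1926985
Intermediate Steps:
S(q, b) = 24
k(s) = 24
k(713) - 1927009 = 24 - 1927009 = -1926985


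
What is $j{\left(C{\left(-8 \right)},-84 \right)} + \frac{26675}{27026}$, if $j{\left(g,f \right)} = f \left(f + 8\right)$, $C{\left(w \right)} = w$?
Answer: $\frac{172560659}{27026} \approx 6385.0$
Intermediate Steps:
$j{\left(g,f \right)} = f \left(8 + f\right)$
$j{\left(C{\left(-8 \right)},-84 \right)} + \frac{26675}{27026} = - 84 \left(8 - 84\right) + \frac{26675}{27026} = \left(-84\right) \left(-76\right) + 26675 \cdot \frac{1}{27026} = 6384 + \frac{26675}{27026} = \frac{172560659}{27026}$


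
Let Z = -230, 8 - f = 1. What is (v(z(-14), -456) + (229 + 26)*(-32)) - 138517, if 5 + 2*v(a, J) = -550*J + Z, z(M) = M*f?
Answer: -42789/2 ≈ -21395.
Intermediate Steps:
f = 7 (f = 8 - 1*1 = 8 - 1 = 7)
z(M) = 7*M (z(M) = M*7 = 7*M)
v(a, J) = -235/2 - 275*J (v(a, J) = -5/2 + (-550*J - 230)/2 = -5/2 + (-230 - 550*J)/2 = -5/2 + (-115 - 275*J) = -235/2 - 275*J)
(v(z(-14), -456) + (229 + 26)*(-32)) - 138517 = ((-235/2 - 275*(-456)) + (229 + 26)*(-32)) - 138517 = ((-235/2 + 125400) + 255*(-32)) - 138517 = (250565/2 - 8160) - 138517 = 234245/2 - 138517 = -42789/2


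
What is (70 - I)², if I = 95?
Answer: 625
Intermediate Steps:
(70 - I)² = (70 - 1*95)² = (70 - 95)² = (-25)² = 625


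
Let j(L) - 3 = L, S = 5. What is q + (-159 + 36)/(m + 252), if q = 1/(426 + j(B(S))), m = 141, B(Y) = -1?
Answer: -17417/56068 ≈ -0.31064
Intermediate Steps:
j(L) = 3 + L
q = 1/428 (q = 1/(426 + (3 - 1)) = 1/(426 + 2) = 1/428 ≈ 0.0023364)
q + (-159 + 36)/(m + 252) = 1/428 + (-159 + 36)/(141 + 252) = 1/428 - 123/393 = 1/428 - 123*1/393 = 1/428 - 41/131 = -17417/56068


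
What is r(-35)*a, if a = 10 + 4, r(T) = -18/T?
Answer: 36/5 ≈ 7.2000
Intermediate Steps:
a = 14
r(-35)*a = -18/(-35)*14 = -18*(-1/35)*14 = (18/35)*14 = 36/5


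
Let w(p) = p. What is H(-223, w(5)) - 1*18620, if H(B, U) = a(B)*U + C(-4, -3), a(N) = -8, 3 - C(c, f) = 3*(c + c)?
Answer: -18633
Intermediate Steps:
C(c, f) = 3 - 6*c (C(c, f) = 3 - 3*(c + c) = 3 - 3*2*c = 3 - 6*c)
H(B, U) = 27 - 8*U (H(B, U) = -8*U + (3 - 6*(-4)) = -8*U + (3 + 24) = -8*U + 27 = 27 - 8*U)
H(-223, w(5)) - 1*18620 = (27 - 8*5) - 1*18620 = (27 - 40) - 18620 = -13 - 18620 = -18633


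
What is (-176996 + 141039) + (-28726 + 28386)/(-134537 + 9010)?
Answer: -4513573999/125527 ≈ -35957.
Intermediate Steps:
(-176996 + 141039) + (-28726 + 28386)/(-134537 + 9010) = -35957 - 340/(-125527) = -35957 - 340*(-1/125527) = -35957 + 340/125527 = -4513573999/125527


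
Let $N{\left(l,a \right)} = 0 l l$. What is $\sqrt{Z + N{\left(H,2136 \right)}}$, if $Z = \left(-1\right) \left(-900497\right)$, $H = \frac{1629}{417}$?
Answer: $\sqrt{900497} \approx 948.95$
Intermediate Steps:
$H = \frac{543}{139}$ ($H = 1629 \cdot \frac{1}{417} = \frac{543}{139} \approx 3.9065$)
$N{\left(l,a \right)} = 0$ ($N{\left(l,a \right)} = 0 l = 0$)
$Z = 900497$
$\sqrt{Z + N{\left(H,2136 \right)}} = \sqrt{900497 + 0} = \sqrt{900497}$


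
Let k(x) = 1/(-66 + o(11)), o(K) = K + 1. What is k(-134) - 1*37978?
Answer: -2050813/54 ≈ -37978.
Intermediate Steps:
o(K) = 1 + K
k(x) = -1/54 (k(x) = 1/(-66 + (1 + 11)) = 1/(-66 + 12) = 1/(-54) = -1/54)
k(-134) - 1*37978 = -1/54 - 1*37978 = -1/54 - 37978 = -2050813/54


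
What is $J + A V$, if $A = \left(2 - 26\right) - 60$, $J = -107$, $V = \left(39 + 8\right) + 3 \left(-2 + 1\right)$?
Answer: $-3803$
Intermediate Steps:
$V = 44$ ($V = 47 + 3 \left(-1\right) = 47 - 3 = 44$)
$A = -84$ ($A = \left(2 - 26\right) - 60 = -24 - 60 = -84$)
$J + A V = -107 - 3696 = -3803$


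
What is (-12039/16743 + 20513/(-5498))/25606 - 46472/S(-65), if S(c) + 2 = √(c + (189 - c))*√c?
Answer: 73024716373839329/9655506118837292 + 139416*I*√1365/12289 ≈ 7.563 + 419.14*I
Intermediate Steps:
S(c) = -2 + 3*√21*√c (S(c) = -2 + √(c + (189 - c))*√c = -2 + √189*√c = -2 + (3*√21)*√c = -2 + 3*√21*√c)
(-12039/16743 + 20513/(-5498))/25606 - 46472/S(-65) = (-12039/16743 + 20513/(-5498))/25606 - 46472/(-2 + 3*√21*√(-65)) = (-12039*1/16743 + 20513*(-1/5498))*(1/25606) - 46472/(-2 + 3*√21*(I*√65)) = (-4013/5581 - 20513/5498)*(1/25606) - 46472/(-2 + 3*I*√1365) = -136546527/30684338*1/25606 - 46472/(-2 + 3*I*√1365) = -136546527/785703158828 - 46472/(-2 + 3*I*√1365)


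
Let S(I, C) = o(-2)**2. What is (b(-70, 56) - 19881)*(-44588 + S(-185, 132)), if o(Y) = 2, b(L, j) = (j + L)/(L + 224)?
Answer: 9750164128/11 ≈ 8.8638e+8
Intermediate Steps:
b(L, j) = (L + j)/(224 + L)
S(I, C) = 4 (S(I, C) = 2**2 = 4)
(b(-70, 56) - 19881)*(-44588 + S(-185, 132)) = ((-70 + 56)/(224 - 70) - 19881)*(-44588 + 4) = (-14/154 - 19881)*(-44584) = ((1/154)*(-14) - 19881)*(-44584) = (-1/11 - 19881)*(-44584) = -218692/11*(-44584) = 9750164128/11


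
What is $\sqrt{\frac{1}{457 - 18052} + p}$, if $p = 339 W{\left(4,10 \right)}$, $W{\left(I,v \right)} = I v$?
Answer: $\frac{\sqrt{466439929045}}{5865} \approx 116.45$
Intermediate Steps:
$p = 13560$ ($p = 339 \cdot 4 \cdot 10 = 339 \cdot 40 = 13560$)
$\sqrt{\frac{1}{457 - 18052} + p} = \sqrt{\frac{1}{457 - 18052} + 13560} = \sqrt{\frac{1}{-17595} + 13560} = \sqrt{- \frac{1}{17595} + 13560} = \sqrt{\frac{238588199}{17595}} = \frac{\sqrt{466439929045}}{5865}$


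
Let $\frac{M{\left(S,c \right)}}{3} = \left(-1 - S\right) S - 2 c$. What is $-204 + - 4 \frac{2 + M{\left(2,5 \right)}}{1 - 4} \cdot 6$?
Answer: $-572$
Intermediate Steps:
$M{\left(S,c \right)} = - 6 c + 3 S \left(-1 - S\right)$ ($M{\left(S,c \right)} = 3 \left(\left(-1 - S\right) S - 2 c\right) = 3 \left(S \left(-1 - S\right) - 2 c\right) = 3 \left(- 2 c + S \left(-1 - S\right)\right) = - 6 c + 3 S \left(-1 - S\right)$)
$-204 + - 4 \frac{2 + M{\left(2,5 \right)}}{1 - 4} \cdot 6 = -204 + - 4 \frac{2 - \left(36 + 12\right)}{1 - 4} \cdot 6 = -204 + - 4 \frac{2 - 48}{-3} \cdot 6 = -204 + - 4 \left(2 - 48\right) \left(- \frac{1}{3}\right) 6 = -204 + - 4 \left(\left(-46\right) \left(- \frac{1}{3}\right)\right) 6 = -204 + \left(-4\right) \frac{46}{3} \cdot 6 = -204 - 368 = -572$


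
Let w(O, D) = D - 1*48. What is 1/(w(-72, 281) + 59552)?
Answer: 1/59785 ≈ 1.6727e-5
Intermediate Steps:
w(O, D) = -48 + D (w(O, D) = D - 48 = -48 + D)
1/(w(-72, 281) + 59552) = 1/((-48 + 281) + 59552) = 1/(233 + 59552) = 1/59785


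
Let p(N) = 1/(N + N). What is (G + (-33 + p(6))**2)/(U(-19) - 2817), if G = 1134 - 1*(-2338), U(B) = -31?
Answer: -655993/410112 ≈ -1.5995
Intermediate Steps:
p(N) = 1/(2*N)
G = 3472 (G = 1134 + 2338 = 3472)
(G + (-33 + p(6))**2)/(U(-19) - 2817) = (3472 + (-33 + (1/2)/6)**2)/(-31 - 2817) = (3472 + (-33 + (1/2)*(1/6))**2)/(-2848) = (3472 + (-33 + 1/12)**2)*(-1/2848) = (3472 + (-395/12)**2)*(-1/2848) = (3472 + 156025/144)*(-1/2848) = (655993/144)*(-1/2848) = -655993/410112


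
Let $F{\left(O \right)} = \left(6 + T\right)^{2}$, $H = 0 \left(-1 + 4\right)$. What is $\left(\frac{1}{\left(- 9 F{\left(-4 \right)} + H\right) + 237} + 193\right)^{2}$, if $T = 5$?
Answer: $\frac{27038869225}{725904} \approx 37249.0$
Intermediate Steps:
$H = 0$ ($H = 0 \cdot 3 = 0$)
$F{\left(O \right)} = 121$ ($F{\left(O \right)} = \left(6 + 5\right)^{2} = 11^{2} = 121$)
$\left(\frac{1}{\left(- 9 F{\left(-4 \right)} + H\right) + 237} + 193\right)^{2} = \left(\frac{1}{\left(\left(-9\right) 121 + 0\right) + 237} + 193\right)^{2} = \left(\frac{1}{\left(-1089 + 0\right) + 237} + 193\right)^{2} = \left(\frac{1}{-1089 + 237} + 193\right)^{2} = \left(\frac{1}{-852} + 193\right)^{2} = \left(- \frac{1}{852} + 193\right)^{2} = \left(\frac{164435}{852}\right)^{2} = \frac{27038869225}{725904}$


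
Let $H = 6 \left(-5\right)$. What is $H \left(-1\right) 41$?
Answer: $1230$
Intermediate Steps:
$H = -30$
$H \left(-1\right) 41 = \left(-30\right) \left(-1\right) 41 = 30 \cdot 41 = 1230$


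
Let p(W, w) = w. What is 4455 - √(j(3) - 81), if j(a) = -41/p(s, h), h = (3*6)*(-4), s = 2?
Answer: 4455 - I*√11582/12 ≈ 4455.0 - 8.9683*I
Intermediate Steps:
h = -72 (h = 18*(-4) = -72)
j(a) = 41/72 (j(a) = -41/(-72) = -41*(-1/72) = 41/72)
4455 - √(j(3) - 81) = 4455 - √(41/72 - 81) = 4455 - √(-5791/72) = 4455 - I*√11582/12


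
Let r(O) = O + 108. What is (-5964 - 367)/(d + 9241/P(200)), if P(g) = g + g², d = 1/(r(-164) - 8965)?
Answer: -765300143400/27774287 ≈ -27554.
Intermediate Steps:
r(O) = 108 + O
d = -1/9021 (d = 1/((108 - 164) - 8965) = 1/(-56 - 8965) = 1/(-9021) = -1/9021 ≈ -0.00011085)
(-5964 - 367)/(d + 9241/P(200)) = (-5964 - 367)/(-1/9021 + 9241/((200*(1 + 200)))) = -6331/(-1/9021 + 9241/((200*201))) = -6331/(-1/9021 + 9241/40200) = -6331/27774287/120881400 = -6331*120881400/27774287 = -765300143400/27774287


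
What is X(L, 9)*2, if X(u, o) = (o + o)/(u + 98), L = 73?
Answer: 4/19 ≈ 0.21053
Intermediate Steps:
X(u, o) = 2*o/(98 + u) (X(u, o) = (2*o)/(98 + u) = 2*o/(98 + u))
X(L, 9)*2 = (2*9/(98 + 73))*2 = (2*9/171)*2 = (2*9*(1/171))*2 = (2/19)*2 = 4/19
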